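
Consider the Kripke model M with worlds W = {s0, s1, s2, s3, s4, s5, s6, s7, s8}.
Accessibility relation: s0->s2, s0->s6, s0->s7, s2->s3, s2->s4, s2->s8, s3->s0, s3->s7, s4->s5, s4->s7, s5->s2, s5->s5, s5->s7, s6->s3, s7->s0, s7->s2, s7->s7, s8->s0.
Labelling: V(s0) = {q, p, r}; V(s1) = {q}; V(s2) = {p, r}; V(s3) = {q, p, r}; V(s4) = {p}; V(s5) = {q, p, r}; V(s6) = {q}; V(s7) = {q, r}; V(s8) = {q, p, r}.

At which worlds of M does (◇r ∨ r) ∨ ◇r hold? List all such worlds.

Recall that ◇ψ holds at a world iff ψ holds at some accessible world.
Let φ = (◇r ∨ r) ∨ ◇r. Evaluate φ at each world:
  s0 (successors {s2, s6, s7}): φ is true.
  s1 (successors ∅): φ is false.
  s2 (successors {s3, s4, s8}): φ is true.
  s3 (successors {s0, s7}): φ is true.
  s4 (successors {s5, s7}): φ is true.
  s5 (successors {s2, s5, s7}): φ is true.
  s6 (successors {s3}): φ is true.
  s7 (successors {s0, s2, s7}): φ is true.
  s8 (successors {s0}): φ is true.
For instance, at s5:
  At s5: ◇r ∨ r is true, ◇r is true, so (◇r ∨ r) ∨ ◇r is true.
    At s5: ◇r is true, r is true, so ◇r ∨ r is true.
      At s5: ◇r requires r at some successor in {s2, s5, s7}.
        r holds at s2, so ◇r is true at s5.
    At s5: ◇r requires r at some successor in {s2, s5, s7}.
      r holds at s2, so ◇r is true at s5.
Satisfying worlds: {s0, s2, s3, s4, s5, s6, s7, s8}

s0, s2, s3, s4, s5, s6, s7, s8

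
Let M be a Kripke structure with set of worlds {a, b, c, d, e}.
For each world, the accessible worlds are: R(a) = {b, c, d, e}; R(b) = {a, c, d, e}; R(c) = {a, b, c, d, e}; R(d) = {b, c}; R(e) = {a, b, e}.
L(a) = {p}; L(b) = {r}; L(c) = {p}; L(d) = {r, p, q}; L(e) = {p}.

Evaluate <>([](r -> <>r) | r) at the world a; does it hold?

Yes

Recall that []ψ holds at a world iff ψ holds at every accessible world, and <>ψ holds iff ψ holds at some accessible world.
At a: <>([](r -> <>r) | r) requires [](r -> <>r) | r at some successor in {b, c, d, e}.
  [](r -> <>r) | r holds at b, so <>([](r -> <>r) | r) is true at a.
    At b: [](r -> <>r) is true, r is true, so [](r -> <>r) | r is true.
      At b: [](r -> <>r) requires r -> <>r at every successor {a, c, d, e}.
        At a: r -> <>r is true.
        At c: r -> <>r is true.
        At d: r -> <>r is true.
        At e: r -> <>r is true.
      So [](r -> <>r) is true at b.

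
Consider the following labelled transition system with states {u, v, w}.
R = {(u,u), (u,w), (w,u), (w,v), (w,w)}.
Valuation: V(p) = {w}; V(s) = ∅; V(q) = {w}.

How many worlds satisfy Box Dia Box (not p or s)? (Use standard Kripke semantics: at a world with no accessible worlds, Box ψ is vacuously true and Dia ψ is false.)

Recall that Box ψ holds at a world iff ψ holds at every accessible world, and Dia ψ holds iff ψ holds at some accessible world.
Let φ = Box Dia Box (not p or s). Evaluate φ at each world:
  u (successors {u, w}): φ is false.
  v (successors ∅): φ is true.
  w (successors {u, v, w}): φ is false.
For instance, at u:
  At u: Box Dia Box (not p or s) requires Dia Box (not p or s) at every successor {u, w}.
    Dia Box (not p or s) fails at u, so Box Dia Box (not p or s) is false at u.
      At u: Dia Box (not p or s) requires Box (not p or s) at some successor in {u, w}.
        At u: Box (not p or s) is false.
        At w: Box (not p or s) is false.
      So Dia Box (not p or s) is false at u.
Satisfying worlds: {v}

1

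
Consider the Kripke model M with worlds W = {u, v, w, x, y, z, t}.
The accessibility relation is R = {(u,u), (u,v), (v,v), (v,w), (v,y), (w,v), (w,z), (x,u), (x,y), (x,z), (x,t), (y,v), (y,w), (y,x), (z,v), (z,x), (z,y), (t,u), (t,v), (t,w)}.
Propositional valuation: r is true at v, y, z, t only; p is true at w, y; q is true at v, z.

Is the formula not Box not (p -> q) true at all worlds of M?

Yes

Let φ = not Box not (p -> q). Evaluate φ at each world:
  u (successors {u, v}): φ is true.
  v (successors {v, w, y}): φ is true.
  w (successors {v, z}): φ is true.
  x (successors {u, y, z, t}): φ is true.
  y (successors {v, w, x}): φ is true.
  z (successors {v, x, y}): φ is true.
  t (successors {u, v, w}): φ is true.
For instance, at x:
  At x: Box not (p -> q) is false, so not Box not (p -> q) is true.
    At x: Box not (p -> q) requires not (p -> q) at every successor {u, y, z, t}.
      not (p -> q) fails at u, so Box not (p -> q) is false at x.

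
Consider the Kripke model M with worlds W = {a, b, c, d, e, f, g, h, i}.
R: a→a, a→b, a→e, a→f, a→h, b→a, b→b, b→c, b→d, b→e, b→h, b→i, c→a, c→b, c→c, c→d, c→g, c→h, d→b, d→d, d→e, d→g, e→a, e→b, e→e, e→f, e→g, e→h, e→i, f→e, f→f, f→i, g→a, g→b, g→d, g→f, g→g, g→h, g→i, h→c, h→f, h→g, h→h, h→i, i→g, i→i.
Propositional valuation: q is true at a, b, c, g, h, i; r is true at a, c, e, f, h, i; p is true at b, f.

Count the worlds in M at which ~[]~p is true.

8

Let φ = ~[]~p. Evaluate φ at each world:
  a (successors {a, b, e, f, h}): φ is true.
  b (successors {a, b, c, d, e, h, i}): φ is true.
  c (successors {a, b, c, d, g, h}): φ is true.
  d (successors {b, d, e, g}): φ is true.
  e (successors {a, b, e, f, g, h, i}): φ is true.
  f (successors {e, f, i}): φ is true.
  g (successors {a, b, d, f, g, h, i}): φ is true.
  h (successors {c, f, g, h, i}): φ is true.
  i (successors {g, i}): φ is false.
For instance, at g:
  At g: []~p is false, so ~[]~p is true.
    At g: []~p requires ~p at every successor {a, b, d, f, g, h, i}.
      ~p fails at b, so []~p is false at g.
Satisfying worlds: {a, b, c, d, e, f, g, h}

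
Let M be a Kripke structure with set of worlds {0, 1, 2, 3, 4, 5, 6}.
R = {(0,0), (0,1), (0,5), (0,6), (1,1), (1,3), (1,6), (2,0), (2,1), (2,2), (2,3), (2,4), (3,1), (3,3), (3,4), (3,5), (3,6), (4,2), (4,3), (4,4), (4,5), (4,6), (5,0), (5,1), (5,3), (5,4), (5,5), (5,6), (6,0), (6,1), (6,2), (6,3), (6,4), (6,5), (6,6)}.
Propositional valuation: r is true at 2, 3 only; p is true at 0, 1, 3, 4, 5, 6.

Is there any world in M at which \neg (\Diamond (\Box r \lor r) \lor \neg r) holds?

Let φ = \neg (\Diamond (\Box r \lor r) \lor \neg r). Evaluate φ at each world:
  0 (successors {0, 1, 5, 6}): φ is false.
  1 (successors {1, 3, 6}): φ is false.
  2 (successors {0, 1, 2, 3, 4}): φ is false.
  3 (successors {1, 3, 4, 5, 6}): φ is false.
  4 (successors {2, 3, 4, 5, 6}): φ is false.
  5 (successors {0, 1, 3, 4, 5, 6}): φ is false.
  6 (successors {0, 1, 2, 3, 4, 5, 6}): φ is false.
For instance, at 2:
  At 2: \Diamond (\Box r \lor r) \lor \neg r is true, so \neg (\Diamond (\Box r \lor r) \lor \neg r) is false.
    At 2: \Diamond (\Box r \lor r) is true, \neg r is false, so \Diamond (\Box r \lor r) \lor \neg r is true.
      At 2: \Diamond (\Box r \lor r) requires \Box r \lor r at some successor in {0, 1, 2, 3, 4}.
        \Box r \lor r holds at 2, so \Diamond (\Box r \lor r) is true at 2.

No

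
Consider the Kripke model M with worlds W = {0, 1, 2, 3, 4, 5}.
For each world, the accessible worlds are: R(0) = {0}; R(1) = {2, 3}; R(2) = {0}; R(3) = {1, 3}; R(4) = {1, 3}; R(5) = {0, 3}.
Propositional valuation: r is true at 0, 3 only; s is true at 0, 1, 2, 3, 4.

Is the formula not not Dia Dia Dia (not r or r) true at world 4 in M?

Yes

At 4: not Dia Dia Dia (not r or r) is false, so not not Dia Dia Dia (not r or r) is true.
  At 4: Dia Dia Dia (not r or r) is true, so not Dia Dia Dia (not r or r) is false.
    At 4: Dia Dia Dia (not r or r) requires Dia Dia (not r or r) at some successor in {1, 3}.
      Dia Dia (not r or r) holds at 1, so Dia Dia Dia (not r or r) is true at 4.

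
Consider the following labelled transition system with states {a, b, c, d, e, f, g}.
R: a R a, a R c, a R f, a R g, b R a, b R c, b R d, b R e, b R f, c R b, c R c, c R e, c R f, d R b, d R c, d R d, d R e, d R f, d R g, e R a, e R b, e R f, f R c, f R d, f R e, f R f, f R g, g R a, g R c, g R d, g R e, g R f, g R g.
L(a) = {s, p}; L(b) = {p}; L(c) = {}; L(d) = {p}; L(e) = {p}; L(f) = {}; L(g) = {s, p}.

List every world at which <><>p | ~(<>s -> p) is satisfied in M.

Let φ = <><>p | ~(<>s -> p). Evaluate φ at each world:
  a (successors {a, c, f, g}): φ is true.
  b (successors {a, c, d, e, f}): φ is true.
  c (successors {b, c, e, f}): φ is true.
  d (successors {b, c, d, e, f, g}): φ is true.
  e (successors {a, b, f}): φ is true.
  f (successors {c, d, e, f, g}): φ is true.
  g (successors {a, c, d, e, f, g}): φ is true.
For instance, at d:
  At d: <><>p is true, ~(<>s -> p) is false, so <><>p | ~(<>s -> p) is true.
    At d: <><>p requires <>p at some successor in {b, c, d, e, f, g}.
      <>p holds at b, so <><>p is true at d.
    At d: <>s -> p is true, so ~(<>s -> p) is false.
      At d: <>s is true, p is true, so <>s -> p is true.
Satisfying worlds: {a, b, c, d, e, f, g}

a, b, c, d, e, f, g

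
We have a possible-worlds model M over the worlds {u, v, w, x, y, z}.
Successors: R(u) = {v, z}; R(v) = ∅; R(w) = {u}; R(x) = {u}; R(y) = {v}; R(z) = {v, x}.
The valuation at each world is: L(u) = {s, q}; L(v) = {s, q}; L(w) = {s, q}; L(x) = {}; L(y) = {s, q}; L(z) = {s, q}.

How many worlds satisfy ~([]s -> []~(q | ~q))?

Let φ = ~([]s -> []~(q | ~q)). Evaluate φ at each world:
  u (successors {v, z}): φ is true.
  v (successors ∅): φ is false.
  w (successors {u}): φ is true.
  x (successors {u}): φ is true.
  y (successors {v}): φ is true.
  z (successors {v, x}): φ is false.
For instance, at x:
  At x: []s -> []~(q | ~q) is false, so ~([]s -> []~(q | ~q)) is true.
    At x: []s is true, []~(q | ~q) is false, so []s -> []~(q | ~q) is false.
      At x: []s requires s at every successor {u}.
        At u: s is true.
      So []s is true at x.
      At x: []~(q | ~q) requires ~(q | ~q) at every successor {u}.
        ~(q | ~q) fails at u, so []~(q | ~q) is false at x.
Satisfying worlds: {u, w, x, y}

4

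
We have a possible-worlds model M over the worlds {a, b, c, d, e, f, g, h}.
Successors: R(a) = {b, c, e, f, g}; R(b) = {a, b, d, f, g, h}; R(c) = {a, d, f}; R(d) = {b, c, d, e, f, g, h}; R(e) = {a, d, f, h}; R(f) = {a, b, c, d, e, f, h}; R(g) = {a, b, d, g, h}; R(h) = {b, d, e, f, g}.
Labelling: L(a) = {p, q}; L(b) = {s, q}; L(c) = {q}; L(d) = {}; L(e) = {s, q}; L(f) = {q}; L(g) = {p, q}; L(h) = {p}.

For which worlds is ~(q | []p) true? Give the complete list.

d, h

Let φ = ~(q | []p). Evaluate φ at each world:
  a (successors {b, c, e, f, g}): φ is false.
  b (successors {a, b, d, f, g, h}): φ is false.
  c (successors {a, d, f}): φ is false.
  d (successors {b, c, d, e, f, g, h}): φ is true.
  e (successors {a, d, f, h}): φ is false.
  f (successors {a, b, c, d, e, f, h}): φ is false.
  g (successors {a, b, d, g, h}): φ is false.
  h (successors {b, d, e, f, g}): φ is true.
For instance, at g:
  At g: q | []p is true, so ~(q | []p) is false.
    At g: q is true, []p is false, so q | []p is true.
      At g: []p requires p at every successor {a, b, d, g, h}.
        p fails at b, so []p is false at g.
Satisfying worlds: {d, h}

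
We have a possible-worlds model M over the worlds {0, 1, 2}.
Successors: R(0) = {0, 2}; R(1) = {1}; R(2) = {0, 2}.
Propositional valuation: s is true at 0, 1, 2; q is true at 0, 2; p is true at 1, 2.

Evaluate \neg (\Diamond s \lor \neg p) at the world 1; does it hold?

No

At 1: \Diamond s \lor \neg p is true, so \neg (\Diamond s \lor \neg p) is false.
  At 1: \Diamond s is true, \neg p is false, so \Diamond s \lor \neg p is true.
    At 1: \Diamond s requires s at some successor in {1}.
      s holds at 1, so \Diamond s is true at 1.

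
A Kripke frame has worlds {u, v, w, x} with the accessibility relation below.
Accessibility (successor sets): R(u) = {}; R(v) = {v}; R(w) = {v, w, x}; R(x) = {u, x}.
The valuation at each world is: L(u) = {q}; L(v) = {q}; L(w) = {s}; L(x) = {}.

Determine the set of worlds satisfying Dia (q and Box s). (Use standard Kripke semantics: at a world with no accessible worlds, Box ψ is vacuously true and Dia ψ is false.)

x

Let φ = Dia (q and Box s). Evaluate φ at each world:
  u (successors ∅): φ is false.
  v (successors {v}): φ is false.
  w (successors {v, w, x}): φ is false.
  x (successors {u, x}): φ is true.
For instance, at x:
  At x: Dia (q and Box s) requires q and Box s at some successor in {u, x}.
    q and Box s holds at u, so Dia (q and Box s) is true at x.
      At u: q is true, Box s is true, so q and Box s is true.
Satisfying worlds: {x}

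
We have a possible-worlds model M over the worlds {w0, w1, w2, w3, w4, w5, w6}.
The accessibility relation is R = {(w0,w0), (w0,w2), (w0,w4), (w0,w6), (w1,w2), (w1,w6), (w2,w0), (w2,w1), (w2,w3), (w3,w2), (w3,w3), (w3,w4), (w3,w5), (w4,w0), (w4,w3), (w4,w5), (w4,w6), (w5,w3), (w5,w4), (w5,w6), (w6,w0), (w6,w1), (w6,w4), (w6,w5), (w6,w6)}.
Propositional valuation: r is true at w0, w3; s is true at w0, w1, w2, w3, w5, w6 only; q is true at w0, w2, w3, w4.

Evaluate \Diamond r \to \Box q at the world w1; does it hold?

Yes

At w1: \Diamond r is false, \Box q is false, so \Diamond r \to \Box q is true.
  At w1: \Diamond r requires r at some successor in {w2, w6}.
    At w2: r is false.
    At w6: r is false.
  So \Diamond r is false at w1.
  At w1: \Box q requires q at every successor {w2, w6}.
    q fails at w6, so \Box q is false at w1.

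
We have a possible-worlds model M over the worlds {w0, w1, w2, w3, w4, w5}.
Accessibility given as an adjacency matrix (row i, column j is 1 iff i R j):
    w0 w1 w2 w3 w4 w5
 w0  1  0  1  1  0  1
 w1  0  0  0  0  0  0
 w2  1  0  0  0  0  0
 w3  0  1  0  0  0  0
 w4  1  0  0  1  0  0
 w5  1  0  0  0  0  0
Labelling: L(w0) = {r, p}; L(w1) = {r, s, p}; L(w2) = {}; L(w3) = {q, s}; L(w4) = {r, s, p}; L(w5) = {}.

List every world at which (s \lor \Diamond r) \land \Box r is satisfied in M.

w1, w2, w3, w5

Let φ = (s \lor \Diamond r) \land \Box r. Evaluate φ at each world:
  w0 (successors {w0, w2, w3, w5}): φ is false.
  w1 (successors ∅): φ is true.
  w2 (successors {w0}): φ is true.
  w3 (successors {w1}): φ is true.
  w4 (successors {w0, w3}): φ is false.
  w5 (successors {w0}): φ is true.
For instance, at w5:
  At w5: s \lor \Diamond r is true, \Box r is true, so (s \lor \Diamond r) \land \Box r is true.
    At w5: s is false, \Diamond r is true, so s \lor \Diamond r is true.
      At w5: \Diamond r requires r at some successor in {w0}.
        r holds at w0, so \Diamond r is true at w5.
    At w5: \Box r requires r at every successor {w0}.
      At w0: r is true.
    So \Box r is true at w5.
Satisfying worlds: {w1, w2, w3, w5}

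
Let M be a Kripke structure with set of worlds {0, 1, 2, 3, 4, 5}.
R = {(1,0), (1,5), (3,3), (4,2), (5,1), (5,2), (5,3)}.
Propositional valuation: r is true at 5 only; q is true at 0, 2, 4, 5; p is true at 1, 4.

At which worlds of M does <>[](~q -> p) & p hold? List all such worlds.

Let φ = <>[](~q -> p) & p. Evaluate φ at each world:
  0 (successors ∅): φ is false.
  1 (successors {0, 5}): φ is true.
  2 (successors ∅): φ is false.
  3 (successors {3}): φ is false.
  4 (successors {2}): φ is true.
  5 (successors {1, 2, 3}): φ is false.
For instance, at 4:
  At 4: <>[](~q -> p) is true, p is true, so <>[](~q -> p) & p is true.
    At 4: <>[](~q -> p) requires [](~q -> p) at some successor in {2}.
      [](~q -> p) holds at 2, so <>[](~q -> p) is true at 4.
Satisfying worlds: {1, 4}

1, 4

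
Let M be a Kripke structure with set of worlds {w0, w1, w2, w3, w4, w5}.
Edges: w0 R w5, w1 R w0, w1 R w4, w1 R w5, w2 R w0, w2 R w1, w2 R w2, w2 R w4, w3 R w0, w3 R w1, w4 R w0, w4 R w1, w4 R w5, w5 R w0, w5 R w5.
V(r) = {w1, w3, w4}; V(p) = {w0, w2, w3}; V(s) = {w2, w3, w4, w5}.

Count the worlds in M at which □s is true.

Let φ = □s. Evaluate φ at each world:
  w0 (successors {w5}): φ is true.
  w1 (successors {w0, w4, w5}): φ is false.
  w2 (successors {w0, w1, w2, w4}): φ is false.
  w3 (successors {w0, w1}): φ is false.
  w4 (successors {w0, w1, w5}): φ is false.
  w5 (successors {w0, w5}): φ is false.
For instance, at w0:
  At w0: □s requires s at every successor {w5}.
    At w5: s is true.
  So □s is true at w0.
Satisfying worlds: {w0}

1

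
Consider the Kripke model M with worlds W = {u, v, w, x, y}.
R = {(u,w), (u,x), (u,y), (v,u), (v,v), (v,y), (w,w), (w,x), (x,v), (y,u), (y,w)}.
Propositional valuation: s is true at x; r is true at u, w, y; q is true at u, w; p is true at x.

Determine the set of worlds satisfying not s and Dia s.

u, w

Let φ = not s and Dia s. Evaluate φ at each world:
  u (successors {w, x, y}): φ is true.
  v (successors {u, v, y}): φ is false.
  w (successors {w, x}): φ is true.
  x (successors {v}): φ is false.
  y (successors {u, w}): φ is false.
For instance, at x:
  At x: not s is false, Dia s is false, so not s and Dia s is false.
    At x: Dia s requires s at some successor in {v}.
      At v: s is false.
    So Dia s is false at x.
Satisfying worlds: {u, w}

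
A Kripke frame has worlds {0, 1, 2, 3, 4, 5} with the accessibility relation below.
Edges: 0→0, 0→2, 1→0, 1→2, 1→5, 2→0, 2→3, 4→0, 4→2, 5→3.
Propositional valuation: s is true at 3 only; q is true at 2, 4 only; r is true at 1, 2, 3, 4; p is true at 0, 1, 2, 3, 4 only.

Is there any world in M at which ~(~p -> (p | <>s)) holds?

Let φ = ~(~p -> (p | <>s)). Evaluate φ at each world:
  0 (successors {0, 2}): φ is false.
  1 (successors {0, 2, 5}): φ is false.
  2 (successors {0, 3}): φ is false.
  3 (successors ∅): φ is false.
  4 (successors {0, 2}): φ is false.
  5 (successors {3}): φ is false.
For instance, at 2:
  At 2: ~p -> (p | <>s) is true, so ~(~p -> (p | <>s)) is false.
    At 2: ~p is false, p | <>s is true, so ~p -> (p | <>s) is true.
      At 2: p is true, <>s is true, so p | <>s is true.

No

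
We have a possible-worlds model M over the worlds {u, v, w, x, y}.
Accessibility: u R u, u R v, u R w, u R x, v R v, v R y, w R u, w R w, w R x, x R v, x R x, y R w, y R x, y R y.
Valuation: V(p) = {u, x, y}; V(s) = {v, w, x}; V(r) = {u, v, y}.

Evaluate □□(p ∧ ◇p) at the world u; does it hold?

No

At u: □□(p ∧ ◇p) requires □(p ∧ ◇p) at every successor {u, v, w, x}.
  □(p ∧ ◇p) fails at u, so □□(p ∧ ◇p) is false at u.
    At u: □(p ∧ ◇p) requires p ∧ ◇p at every successor {u, v, w, x}.
      p ∧ ◇p fails at v, so □(p ∧ ◇p) is false at u.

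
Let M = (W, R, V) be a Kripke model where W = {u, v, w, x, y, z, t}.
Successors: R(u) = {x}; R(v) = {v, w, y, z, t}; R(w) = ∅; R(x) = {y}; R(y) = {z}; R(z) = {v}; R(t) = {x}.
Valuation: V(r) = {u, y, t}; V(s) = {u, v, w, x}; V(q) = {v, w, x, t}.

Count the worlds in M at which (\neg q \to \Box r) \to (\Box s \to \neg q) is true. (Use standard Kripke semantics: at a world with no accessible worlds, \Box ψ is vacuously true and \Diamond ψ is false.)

5

Recall that \Box ψ holds at a world iff ψ holds at every accessible world, and \Diamond ψ holds iff ψ holds at some accessible world.
Let φ = (\neg q \to \Box r) \to (\Box s \to \neg q). Evaluate φ at each world:
  u (successors {x}): φ is true.
  v (successors {v, w, y, z, t}): φ is true.
  w (successors ∅): φ is false.
  x (successors {y}): φ is true.
  y (successors {z}): φ is true.
  z (successors {v}): φ is true.
  t (successors {x}): φ is false.
For instance, at z:
  At z: \neg q \to \Box r is false, \Box s \to \neg q is true, so (\neg q \to \Box r) \to (\Box s \to \neg q) is true.
    At z: \neg q is true, \Box r is false, so \neg q \to \Box r is false.
      At z: \Box r requires r at every successor {v}.
        r fails at v, so \Box r is false at z.
    At z: \Box s is true, \neg q is true, so \Box s \to \neg q is true.
      At z: \Box s requires s at every successor {v}.
        At v: s is true.
      So \Box s is true at z.
Satisfying worlds: {u, v, x, y, z}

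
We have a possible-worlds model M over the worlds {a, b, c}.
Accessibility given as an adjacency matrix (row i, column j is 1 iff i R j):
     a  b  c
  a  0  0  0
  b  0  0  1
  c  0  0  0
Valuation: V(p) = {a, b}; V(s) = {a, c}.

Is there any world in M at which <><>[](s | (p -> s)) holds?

No

Recall that []ψ holds at a world iff ψ holds at every accessible world, and <>ψ holds iff ψ holds at some accessible world.
Let φ = <><>[](s | (p -> s)). Evaluate φ at each world:
  a (successors ∅): φ is false.
  b (successors {c}): φ is false.
  c (successors ∅): φ is false.
For instance, at b:
  At b: <><>[](s | (p -> s)) requires <>[](s | (p -> s)) at some successor in {c}.
    At c: <>[](s | (p -> s)) is false.
  So <><>[](s | (p -> s)) is false at b.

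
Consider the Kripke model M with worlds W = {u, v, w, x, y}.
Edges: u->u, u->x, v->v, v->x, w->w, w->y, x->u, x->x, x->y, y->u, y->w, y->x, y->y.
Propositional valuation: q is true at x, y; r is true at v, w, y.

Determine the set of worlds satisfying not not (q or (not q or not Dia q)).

Let φ = not not (q or (not q or not Dia q)). Evaluate φ at each world:
  u (successors {u, x}): φ is true.
  v (successors {v, x}): φ is true.
  w (successors {w, y}): φ is true.
  x (successors {u, x, y}): φ is true.
  y (successors {u, w, x, y}): φ is true.
For instance, at x:
  At x: not (q or (not q or not Dia q)) is false, so not not (q or (not q or not Dia q)) is true.
    At x: q or (not q or not Dia q) is true, so not (q or (not q or not Dia q)) is false.
      At x: q is true, not q or not Dia q is false, so q or (not q or not Dia q) is true.
Satisfying worlds: {u, v, w, x, y}

u, v, w, x, y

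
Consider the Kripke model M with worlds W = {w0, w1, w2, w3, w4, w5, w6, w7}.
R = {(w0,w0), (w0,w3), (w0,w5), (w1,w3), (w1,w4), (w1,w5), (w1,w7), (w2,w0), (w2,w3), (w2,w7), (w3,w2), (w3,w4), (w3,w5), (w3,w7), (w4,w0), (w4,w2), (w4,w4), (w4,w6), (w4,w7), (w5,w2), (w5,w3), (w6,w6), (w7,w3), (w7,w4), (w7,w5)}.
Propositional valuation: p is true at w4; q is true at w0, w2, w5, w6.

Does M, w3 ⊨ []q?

No

At w3: []q requires q at every successor {w2, w4, w5, w7}.
  q fails at w4, so []q is false at w3.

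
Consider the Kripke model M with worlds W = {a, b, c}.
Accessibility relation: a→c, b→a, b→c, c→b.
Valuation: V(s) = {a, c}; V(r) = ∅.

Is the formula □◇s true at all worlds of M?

No

Let φ = □◇s. Evaluate φ at each world:
  a (successors {c}): φ is false.
  b (successors {a, c}): φ is false.
  c (successors {b}): φ is true.
Detail at a (counterexample):
  At a: □◇s requires ◇s at every successor {c}.
    ◇s fails at c, so □◇s is false at a.
      At c: ◇s requires s at some successor in {b}.
        At b: s is false.
      So ◇s is false at c.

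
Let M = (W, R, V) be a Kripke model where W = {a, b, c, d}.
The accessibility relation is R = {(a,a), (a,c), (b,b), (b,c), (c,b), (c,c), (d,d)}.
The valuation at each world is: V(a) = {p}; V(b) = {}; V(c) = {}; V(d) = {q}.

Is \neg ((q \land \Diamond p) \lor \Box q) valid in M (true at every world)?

Let φ = \neg ((q \land \Diamond p) \lor \Box q). Evaluate φ at each world:
  a (successors {a, c}): φ is true.
  b (successors {b, c}): φ is true.
  c (successors {b, c}): φ is true.
  d (successors {d}): φ is false.
Detail at d (counterexample):
  At d: (q \land \Diamond p) \lor \Box q is true, so \neg ((q \land \Diamond p) \lor \Box q) is false.
    At d: q \land \Diamond p is false, \Box q is true, so (q \land \Diamond p) \lor \Box q is true.
      At d: q is true, \Diamond p is false, so q \land \Diamond p is false.
      At d: \Box q requires q at every successor {d}.
        At d: q is true.
      So \Box q is true at d.

No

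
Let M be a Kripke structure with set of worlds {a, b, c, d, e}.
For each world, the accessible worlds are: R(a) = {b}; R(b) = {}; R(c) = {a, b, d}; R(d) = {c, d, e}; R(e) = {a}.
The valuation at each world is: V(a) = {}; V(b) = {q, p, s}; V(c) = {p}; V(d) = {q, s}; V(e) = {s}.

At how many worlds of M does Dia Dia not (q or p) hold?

2

Recall that Dia ψ holds at a world iff ψ holds at some accessible world.
Let φ = Dia Dia not (q or p). Evaluate φ at each world:
  a (successors {b}): φ is false.
  b (successors ∅): φ is false.
  c (successors {a, b, d}): φ is true.
  d (successors {c, d, e}): φ is true.
  e (successors {a}): φ is false.
For instance, at c:
  At c: Dia Dia not (q or p) requires Dia not (q or p) at some successor in {a, b, d}.
    Dia not (q or p) holds at d, so Dia Dia not (q or p) is true at c.
      At d: Dia not (q or p) requires not (q or p) at some successor in {c, d, e}.
        not (q or p) holds at e, so Dia not (q or p) is true at d.
Satisfying worlds: {c, d}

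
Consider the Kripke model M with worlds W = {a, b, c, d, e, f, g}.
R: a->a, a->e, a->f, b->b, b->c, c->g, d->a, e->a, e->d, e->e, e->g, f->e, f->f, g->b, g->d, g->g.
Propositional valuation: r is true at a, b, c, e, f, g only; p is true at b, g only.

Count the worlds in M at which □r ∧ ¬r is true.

1

Recall that □ψ holds at a world iff ψ holds at every accessible world, and ◇ψ holds iff ψ holds at some accessible world.
Let φ = □r ∧ ¬r. Evaluate φ at each world:
  a (successors {a, e, f}): φ is false.
  b (successors {b, c}): φ is false.
  c (successors {g}): φ is false.
  d (successors {a}): φ is true.
  e (successors {a, d, e, g}): φ is false.
  f (successors {e, f}): φ is false.
  g (successors {b, d, g}): φ is false.
For instance, at c:
  At c: □r is true, ¬r is false, so □r ∧ ¬r is false.
    At c: □r requires r at every successor {g}.
      At g: r is true.
    So □r is true at c.
Satisfying worlds: {d}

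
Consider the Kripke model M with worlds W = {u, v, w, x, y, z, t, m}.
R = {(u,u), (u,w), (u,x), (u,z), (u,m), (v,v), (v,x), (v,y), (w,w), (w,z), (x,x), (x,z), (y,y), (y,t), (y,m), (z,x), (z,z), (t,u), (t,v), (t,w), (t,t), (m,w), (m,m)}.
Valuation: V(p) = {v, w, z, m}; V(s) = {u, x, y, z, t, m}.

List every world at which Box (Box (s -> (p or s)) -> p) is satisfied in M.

w, m

Let φ = Box (Box (s -> (p or s)) -> p). Evaluate φ at each world:
  u (successors {u, w, x, z, m}): φ is false.
  v (successors {v, x, y}): φ is false.
  w (successors {w, z}): φ is true.
  x (successors {x, z}): φ is false.
  y (successors {y, t, m}): φ is false.
  z (successors {x, z}): φ is false.
  t (successors {u, v, w, t}): φ is false.
  m (successors {w, m}): φ is true.
For instance, at x:
  At x: Box (Box (s -> (p or s)) -> p) requires Box (s -> (p or s)) -> p at every successor {x, z}.
    Box (s -> (p or s)) -> p fails at x, so Box (Box (s -> (p or s)) -> p) is false at x.
      At x: Box (s -> (p or s)) is true, p is false, so Box (s -> (p or s)) -> p is false.
Satisfying worlds: {w, m}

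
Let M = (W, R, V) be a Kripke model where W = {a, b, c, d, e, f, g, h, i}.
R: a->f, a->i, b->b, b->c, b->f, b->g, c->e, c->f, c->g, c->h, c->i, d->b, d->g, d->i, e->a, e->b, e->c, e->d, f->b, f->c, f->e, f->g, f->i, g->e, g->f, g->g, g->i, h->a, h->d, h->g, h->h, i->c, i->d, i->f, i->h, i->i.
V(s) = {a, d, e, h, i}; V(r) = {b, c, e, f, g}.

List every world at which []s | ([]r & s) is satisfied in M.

none

Recall that []ψ holds at a world iff ψ holds at every accessible world, and <>ψ holds iff ψ holds at some accessible world.
Let φ = []s | ([]r & s). Evaluate φ at each world:
  a (successors {f, i}): φ is false.
  b (successors {b, c, f, g}): φ is false.
  c (successors {e, f, g, h, i}): φ is false.
  d (successors {b, g, i}): φ is false.
  e (successors {a, b, c, d}): φ is false.
  f (successors {b, c, e, g, i}): φ is false.
  g (successors {e, f, g, i}): φ is false.
  h (successors {a, d, g, h}): φ is false.
  i (successors {c, d, f, h, i}): φ is false.
For instance, at b:
  At b: []s is false, []r & s is false, so []s | ([]r & s) is false.
    At b: []s requires s at every successor {b, c, f, g}.
      s fails at b, so []s is false at b.
    At b: []r is true, s is false, so []r & s is false.
      At b: []r requires r at every successor {b, c, f, g}.
        At b: r is true.
        At c: r is true.
        At f: r is true.
        At g: r is true.
      So []r is true at b.
Satisfying worlds: none.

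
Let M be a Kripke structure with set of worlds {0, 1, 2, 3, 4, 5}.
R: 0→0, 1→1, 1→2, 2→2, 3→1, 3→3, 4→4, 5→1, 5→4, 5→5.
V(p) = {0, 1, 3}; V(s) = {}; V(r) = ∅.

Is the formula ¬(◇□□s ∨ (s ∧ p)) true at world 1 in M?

Yes

Recall that □ψ holds at a world iff ψ holds at every accessible world, and ◇ψ holds iff ψ holds at some accessible world.
At 1: ◇□□s ∨ (s ∧ p) is false, so ¬(◇□□s ∨ (s ∧ p)) is true.
  At 1: ◇□□s is false, s ∧ p is false, so ◇□□s ∨ (s ∧ p) is false.
    At 1: ◇□□s requires □□s at some successor in {1, 2}.
      At 1: □□s is false.
      At 2: □□s is false.
    So ◇□□s is false at 1.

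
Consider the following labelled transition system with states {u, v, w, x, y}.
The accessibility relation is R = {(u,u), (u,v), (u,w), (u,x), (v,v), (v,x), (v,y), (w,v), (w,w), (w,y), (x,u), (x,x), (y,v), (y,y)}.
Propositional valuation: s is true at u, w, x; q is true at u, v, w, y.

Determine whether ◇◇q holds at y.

At y: ◇◇q requires ◇q at some successor in {v, y}.
  ◇q holds at v, so ◇◇q is true at y.
    At v: ◇q requires q at some successor in {v, x, y}.
      q holds at v, so ◇q is true at v.

Yes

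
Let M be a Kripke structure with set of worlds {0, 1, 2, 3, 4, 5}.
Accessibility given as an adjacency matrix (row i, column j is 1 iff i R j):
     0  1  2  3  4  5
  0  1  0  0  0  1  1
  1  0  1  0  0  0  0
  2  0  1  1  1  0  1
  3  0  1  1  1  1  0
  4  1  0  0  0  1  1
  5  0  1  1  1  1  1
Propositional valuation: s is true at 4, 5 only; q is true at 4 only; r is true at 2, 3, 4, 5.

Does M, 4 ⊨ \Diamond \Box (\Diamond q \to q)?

At 4: \Diamond \Box (\Diamond q \to q) requires \Box (\Diamond q \to q) at some successor in {0, 4, 5}.
  At 0: \Box (\Diamond q \to q) is false.
  At 4: \Box (\Diamond q \to q) is false.
  At 5: \Box (\Diamond q \to q) is false.
So \Diamond \Box (\Diamond q \to q) is false at 4.

No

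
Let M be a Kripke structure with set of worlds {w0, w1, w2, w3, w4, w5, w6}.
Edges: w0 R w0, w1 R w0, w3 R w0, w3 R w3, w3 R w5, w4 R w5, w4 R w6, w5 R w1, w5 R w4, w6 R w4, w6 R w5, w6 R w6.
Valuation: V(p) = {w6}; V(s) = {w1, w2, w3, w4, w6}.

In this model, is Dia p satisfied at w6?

Yes

At w6: Dia p requires p at some successor in {w4, w5, w6}.
  p holds at w6, so Dia p is true at w6.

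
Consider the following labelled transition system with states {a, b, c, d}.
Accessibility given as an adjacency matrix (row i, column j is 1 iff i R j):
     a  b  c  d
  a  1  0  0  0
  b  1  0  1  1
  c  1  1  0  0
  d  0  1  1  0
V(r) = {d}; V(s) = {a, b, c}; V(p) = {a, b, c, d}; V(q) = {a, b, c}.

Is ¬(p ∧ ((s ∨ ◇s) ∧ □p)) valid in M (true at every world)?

No

Let φ = ¬(p ∧ ((s ∨ ◇s) ∧ □p)). Evaluate φ at each world:
  a (successors {a}): φ is false.
  b (successors {a, c, d}): φ is false.
  c (successors {a, b}): φ is false.
  d (successors {b, c}): φ is false.
Detail at a (counterexample):
  At a: p ∧ ((s ∨ ◇s) ∧ □p) is true, so ¬(p ∧ ((s ∨ ◇s) ∧ □p)) is false.
    At a: p is true, (s ∨ ◇s) ∧ □p is true, so p ∧ ((s ∨ ◇s) ∧ □p) is true.
      At a: s ∨ ◇s is true, □p is true, so (s ∨ ◇s) ∧ □p is true.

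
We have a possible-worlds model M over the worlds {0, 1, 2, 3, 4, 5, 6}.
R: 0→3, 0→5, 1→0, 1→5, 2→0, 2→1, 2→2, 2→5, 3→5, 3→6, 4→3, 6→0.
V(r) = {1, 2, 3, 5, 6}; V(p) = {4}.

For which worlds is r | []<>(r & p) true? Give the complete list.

1, 2, 3, 5, 6

Recall that []ψ holds at a world iff ψ holds at every accessible world, and <>ψ holds iff ψ holds at some accessible world.
Let φ = r | []<>(r & p). Evaluate φ at each world:
  0 (successors {3, 5}): φ is false.
  1 (successors {0, 5}): φ is true.
  2 (successors {0, 1, 2, 5}): φ is true.
  3 (successors {5, 6}): φ is true.
  4 (successors {3}): φ is false.
  5 (successors ∅): φ is true.
  6 (successors {0}): φ is true.
For instance, at 2:
  At 2: r is true, []<>(r & p) is false, so r | []<>(r & p) is true.
    At 2: []<>(r & p) requires <>(r & p) at every successor {0, 1, 2, 5}.
      <>(r & p) fails at 0, so []<>(r & p) is false at 2.
Satisfying worlds: {1, 2, 3, 5, 6}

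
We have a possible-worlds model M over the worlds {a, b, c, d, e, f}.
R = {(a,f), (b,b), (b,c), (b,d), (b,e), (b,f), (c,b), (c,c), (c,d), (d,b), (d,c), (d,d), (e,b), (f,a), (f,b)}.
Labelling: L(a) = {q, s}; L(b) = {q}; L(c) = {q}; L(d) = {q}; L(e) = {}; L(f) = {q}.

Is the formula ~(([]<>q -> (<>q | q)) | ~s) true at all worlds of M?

Let φ = ~(([]<>q -> (<>q | q)) | ~s). Evaluate φ at each world:
  a (successors {f}): φ is false.
  b (successors {b, c, d, e, f}): φ is false.
  c (successors {b, c, d}): φ is false.
  d (successors {b, c, d}): φ is false.
  e (successors {b}): φ is false.
  f (successors {a, b}): φ is false.
Detail at a (counterexample):
  At a: ([]<>q -> (<>q | q)) | ~s is true, so ~(([]<>q -> (<>q | q)) | ~s) is false.
    At a: []<>q -> (<>q | q) is true, ~s is false, so ([]<>q -> (<>q | q)) | ~s is true.
      At a: []<>q is true, <>q | q is true, so []<>q -> (<>q | q) is true.

No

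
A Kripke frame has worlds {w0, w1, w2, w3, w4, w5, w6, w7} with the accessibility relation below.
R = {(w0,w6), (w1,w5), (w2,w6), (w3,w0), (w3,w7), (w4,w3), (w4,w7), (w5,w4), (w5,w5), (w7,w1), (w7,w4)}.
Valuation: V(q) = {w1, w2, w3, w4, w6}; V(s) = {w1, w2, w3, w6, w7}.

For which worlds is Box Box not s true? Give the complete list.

w0, w1, w2, w6

Let φ = Box Box not s. Evaluate φ at each world:
  w0 (successors {w6}): φ is true.
  w1 (successors {w5}): φ is true.
  w2 (successors {w6}): φ is true.
  w3 (successors {w0, w7}): φ is false.
  w4 (successors {w3, w7}): φ is false.
  w5 (successors {w4, w5}): φ is false.
  w6 (successors ∅): φ is true.
  w7 (successors {w1, w4}): φ is false.
For instance, at w1:
  At w1: Box Box not s requires Box not s at every successor {w5}.
      At w5: Box not s requires not s at every successor {w4, w5}.
        At w4: not s is true.
        At w5: not s is true.
      So Box not s is true at w5.
  So Box Box not s is true at w1.
Satisfying worlds: {w0, w1, w2, w6}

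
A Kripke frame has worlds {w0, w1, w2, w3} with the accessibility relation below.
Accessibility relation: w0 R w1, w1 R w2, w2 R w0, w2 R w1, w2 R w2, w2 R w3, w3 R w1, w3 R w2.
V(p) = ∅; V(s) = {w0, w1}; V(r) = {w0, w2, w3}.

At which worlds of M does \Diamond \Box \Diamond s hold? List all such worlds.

w0, w2, w3

Recall that \Box ψ holds at a world iff ψ holds at every accessible world, and \Diamond ψ holds iff ψ holds at some accessible world.
Let φ = \Diamond \Box \Diamond s. Evaluate φ at each world:
  w0 (successors {w1}): φ is true.
  w1 (successors {w2}): φ is false.
  w2 (successors {w0, w1, w2, w3}): φ is true.
  w3 (successors {w1, w2}): φ is true.
For instance, at w2:
  At w2: \Diamond \Box \Diamond s requires \Box \Diamond s at some successor in {w0, w1, w2, w3}.
    \Box \Diamond s holds at w1, so \Diamond \Box \Diamond s is true at w2.
      At w1: \Box \Diamond s requires \Diamond s at every successor {w2}.
        At w2: \Diamond s is true.
      So \Box \Diamond s is true at w1.
Satisfying worlds: {w0, w2, w3}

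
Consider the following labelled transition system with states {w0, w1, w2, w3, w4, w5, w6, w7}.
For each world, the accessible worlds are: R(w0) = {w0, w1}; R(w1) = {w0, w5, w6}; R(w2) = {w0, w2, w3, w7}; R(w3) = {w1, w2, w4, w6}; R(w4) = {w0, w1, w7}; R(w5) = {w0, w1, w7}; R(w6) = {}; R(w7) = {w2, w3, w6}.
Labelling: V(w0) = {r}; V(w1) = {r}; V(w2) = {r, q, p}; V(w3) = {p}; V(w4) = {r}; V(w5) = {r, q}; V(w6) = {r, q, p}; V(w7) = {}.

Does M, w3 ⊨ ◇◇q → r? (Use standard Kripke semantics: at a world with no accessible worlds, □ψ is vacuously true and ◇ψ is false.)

No

At w3: ◇◇q is true, r is false, so ◇◇q → r is false.
  At w3: ◇◇q requires ◇q at some successor in {w1, w2, w4, w6}.
    ◇q holds at w1, so ◇◇q is true at w3.
      At w1: ◇q requires q at some successor in {w0, w5, w6}.
        q holds at w5, so ◇q is true at w1.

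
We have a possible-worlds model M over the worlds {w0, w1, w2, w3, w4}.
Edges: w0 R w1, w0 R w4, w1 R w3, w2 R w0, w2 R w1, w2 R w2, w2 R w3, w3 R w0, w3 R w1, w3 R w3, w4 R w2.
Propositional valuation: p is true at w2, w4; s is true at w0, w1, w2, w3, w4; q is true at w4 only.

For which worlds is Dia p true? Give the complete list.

Recall that Dia ψ holds at a world iff ψ holds at some accessible world.
Let φ = Dia p. Evaluate φ at each world:
  w0 (successors {w1, w4}): φ is true.
  w1 (successors {w3}): φ is false.
  w2 (successors {w0, w1, w2, w3}): φ is true.
  w3 (successors {w0, w1, w3}): φ is false.
  w4 (successors {w2}): φ is true.
For instance, at w0:
  At w0: Dia p requires p at some successor in {w1, w4}.
    p holds at w4, so Dia p is true at w0.
Satisfying worlds: {w0, w2, w4}

w0, w2, w4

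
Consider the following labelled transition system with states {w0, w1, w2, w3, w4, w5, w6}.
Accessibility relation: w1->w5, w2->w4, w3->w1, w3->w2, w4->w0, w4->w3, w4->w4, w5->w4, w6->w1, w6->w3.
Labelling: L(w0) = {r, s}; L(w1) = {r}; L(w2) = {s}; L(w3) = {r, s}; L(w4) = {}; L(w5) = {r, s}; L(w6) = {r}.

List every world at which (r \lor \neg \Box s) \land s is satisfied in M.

Let φ = (r \lor \neg \Box s) \land s. Evaluate φ at each world:
  w0 (successors ∅): φ is true.
  w1 (successors {w5}): φ is false.
  w2 (successors {w4}): φ is true.
  w3 (successors {w1, w2}): φ is true.
  w4 (successors {w0, w3, w4}): φ is false.
  w5 (successors {w4}): φ is true.
  w6 (successors {w1, w3}): φ is false.
For instance, at w1:
  At w1: r \lor \neg \Box s is true, s is false, so (r \lor \neg \Box s) \land s is false.
    At w1: r is true, \neg \Box s is false, so r \lor \neg \Box s is true.
      At w1: \Box s is true, so \neg \Box s is false.
Satisfying worlds: {w0, w2, w3, w5}

w0, w2, w3, w5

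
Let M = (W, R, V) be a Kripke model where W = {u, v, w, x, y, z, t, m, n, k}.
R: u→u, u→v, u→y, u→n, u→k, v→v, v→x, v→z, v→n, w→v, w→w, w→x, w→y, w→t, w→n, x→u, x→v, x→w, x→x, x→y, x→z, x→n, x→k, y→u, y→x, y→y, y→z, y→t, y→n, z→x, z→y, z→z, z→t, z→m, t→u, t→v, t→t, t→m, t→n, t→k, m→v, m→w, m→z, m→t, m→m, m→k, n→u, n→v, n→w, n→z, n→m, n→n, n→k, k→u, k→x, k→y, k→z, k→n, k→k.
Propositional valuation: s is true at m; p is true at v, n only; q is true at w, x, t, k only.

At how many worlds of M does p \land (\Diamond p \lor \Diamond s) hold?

Let φ = p \land (\Diamond p \lor \Diamond s). Evaluate φ at each world:
  u (successors {u, v, y, n, k}): φ is false.
  v (successors {v, x, z, n}): φ is true.
  w (successors {v, w, x, y, t, n}): φ is false.
  x (successors {u, v, w, x, y, z, n, k}): φ is false.
  y (successors {u, x, y, z, t, n}): φ is false.
  z (successors {x, y, z, t, m}): φ is false.
  t (successors {u, v, t, m, n, k}): φ is false.
  m (successors {v, w, z, t, m, k}): φ is false.
  n (successors {u, v, w, z, m, n, k}): φ is true.
  k (successors {u, x, y, z, n, k}): φ is false.
For instance, at u:
  At u: p is false, \Diamond p \lor \Diamond s is true, so p \land (\Diamond p \lor \Diamond s) is false.
    At u: \Diamond p is true, \Diamond s is false, so \Diamond p \lor \Diamond s is true.
      At u: \Diamond p requires p at some successor in {u, v, y, n, k}.
        p holds at v, so \Diamond p is true at u.
      At u: \Diamond s requires s at some successor in {u, v, y, n, k}.
        At u: s is false.
        At v: s is false.
        At y: s is false.
        At n: s is false.
        At k: s is false.
      So \Diamond s is false at u.
Satisfying worlds: {v, n}

2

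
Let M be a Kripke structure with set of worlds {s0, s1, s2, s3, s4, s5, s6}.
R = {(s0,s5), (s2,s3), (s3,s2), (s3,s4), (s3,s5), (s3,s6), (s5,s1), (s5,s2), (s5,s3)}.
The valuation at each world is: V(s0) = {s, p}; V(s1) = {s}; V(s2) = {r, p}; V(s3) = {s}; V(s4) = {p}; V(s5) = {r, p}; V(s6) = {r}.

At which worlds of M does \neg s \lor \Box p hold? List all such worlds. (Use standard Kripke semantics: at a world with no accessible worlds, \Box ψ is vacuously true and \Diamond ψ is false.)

s0, s1, s2, s4, s5, s6

Let φ = \neg s \lor \Box p. Evaluate φ at each world:
  s0 (successors {s5}): φ is true.
  s1 (successors ∅): φ is true.
  s2 (successors {s3}): φ is true.
  s3 (successors {s2, s4, s5, s6}): φ is false.
  s4 (successors ∅): φ is true.
  s5 (successors {s1, s2, s3}): φ is true.
  s6 (successors ∅): φ is true.
For instance, at s0:
  At s0: \neg s is false, \Box p is true, so \neg s \lor \Box p is true.
    At s0: \Box p requires p at every successor {s5}.
      At s5: p is true.
    So \Box p is true at s0.
Satisfying worlds: {s0, s1, s2, s4, s5, s6}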